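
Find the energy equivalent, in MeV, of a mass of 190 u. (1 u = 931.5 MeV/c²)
E = mc² = 1.77e5 MeV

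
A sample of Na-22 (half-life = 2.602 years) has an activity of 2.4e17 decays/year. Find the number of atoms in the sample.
N = A/λ = 9.009e17 atoms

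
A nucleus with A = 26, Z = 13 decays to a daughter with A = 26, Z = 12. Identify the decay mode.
ΔA = 0, ΔZ = -1 ⇒ beta-plus decay (β⁺) or electron capture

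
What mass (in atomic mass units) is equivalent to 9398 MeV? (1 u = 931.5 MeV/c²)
m = E/c² = 10.09 u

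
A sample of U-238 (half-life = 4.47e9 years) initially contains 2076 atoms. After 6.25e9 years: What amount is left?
N = N₀(1/2)^(t/t½) = 787.6 atoms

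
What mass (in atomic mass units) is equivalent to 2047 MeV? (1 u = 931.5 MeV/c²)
m = E/c² = 2.198 u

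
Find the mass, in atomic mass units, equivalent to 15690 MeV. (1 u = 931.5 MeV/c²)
m = E/c² = 16.84 u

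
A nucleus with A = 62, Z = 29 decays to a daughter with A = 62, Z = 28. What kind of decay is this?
ΔA = 0, ΔZ = -1 ⇒ beta-plus decay (β⁺) or electron capture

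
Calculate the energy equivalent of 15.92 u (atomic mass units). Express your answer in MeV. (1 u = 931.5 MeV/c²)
E = mc² = 14830 MeV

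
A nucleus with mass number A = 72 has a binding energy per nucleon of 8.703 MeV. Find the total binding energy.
B.E. = 8.703 × 72 = 626.6 MeV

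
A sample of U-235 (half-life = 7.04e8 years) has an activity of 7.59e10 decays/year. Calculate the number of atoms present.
N = A/λ = 7.709e19 atoms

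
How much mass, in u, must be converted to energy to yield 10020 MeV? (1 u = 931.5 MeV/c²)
m = E/c² = 10.76 u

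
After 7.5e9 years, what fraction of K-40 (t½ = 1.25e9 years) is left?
N/N₀ = (1/2)^(t/t½) = 0.01562 = 1.56%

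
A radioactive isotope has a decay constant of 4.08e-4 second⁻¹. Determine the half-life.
t½ = ln(2)/λ = 1699 seconds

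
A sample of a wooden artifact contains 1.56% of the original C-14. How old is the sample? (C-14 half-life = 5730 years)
Age = t½ × log₂(1/ratio) = 34390 years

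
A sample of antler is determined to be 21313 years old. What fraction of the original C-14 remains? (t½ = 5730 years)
N/N₀ = (1/2)^(t/t½) = 0.07591 = 7.59%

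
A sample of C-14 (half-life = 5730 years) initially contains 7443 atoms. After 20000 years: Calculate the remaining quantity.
N = N₀(1/2)^(t/t½) = 662.3 atoms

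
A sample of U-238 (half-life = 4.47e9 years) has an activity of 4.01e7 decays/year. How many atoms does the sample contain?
N = A/λ = 2.586e17 atoms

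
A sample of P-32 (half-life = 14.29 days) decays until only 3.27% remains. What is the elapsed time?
t = t½ × log₂(N₀/N) = 70.51 days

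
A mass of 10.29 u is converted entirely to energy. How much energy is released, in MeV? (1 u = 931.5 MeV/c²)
E = mc² = 9585 MeV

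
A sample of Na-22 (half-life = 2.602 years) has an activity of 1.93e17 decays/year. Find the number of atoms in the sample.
N = A/λ = 7.245e17 atoms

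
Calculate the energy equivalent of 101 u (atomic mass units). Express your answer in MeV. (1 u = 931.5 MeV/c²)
E = mc² = 94080 MeV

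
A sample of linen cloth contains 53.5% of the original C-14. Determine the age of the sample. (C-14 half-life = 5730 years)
Age = t½ × log₂(1/ratio) = 5171 years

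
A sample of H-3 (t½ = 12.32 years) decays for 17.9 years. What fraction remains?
N/N₀ = (1/2)^(t/t½) = 0.3653 = 36.5%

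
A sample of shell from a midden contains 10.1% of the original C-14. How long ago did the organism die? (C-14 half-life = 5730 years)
Age = t½ × log₂(1/ratio) = 18950 years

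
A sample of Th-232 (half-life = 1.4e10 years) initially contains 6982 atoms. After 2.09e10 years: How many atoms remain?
N = N₀(1/2)^(t/t½) = 2481 atoms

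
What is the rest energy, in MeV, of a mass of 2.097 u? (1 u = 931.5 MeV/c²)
E = mc² = 1953 MeV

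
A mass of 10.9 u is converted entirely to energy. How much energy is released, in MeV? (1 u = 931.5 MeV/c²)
E = mc² = 10150 MeV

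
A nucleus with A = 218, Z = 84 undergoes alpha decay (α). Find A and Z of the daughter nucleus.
Daughter: A = 214, Z = 82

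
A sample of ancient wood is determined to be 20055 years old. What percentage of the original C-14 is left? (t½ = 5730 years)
N/N₀ = (1/2)^(t/t½) = 0.08839 = 8.84%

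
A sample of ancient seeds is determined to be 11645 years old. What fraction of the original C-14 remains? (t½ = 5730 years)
N/N₀ = (1/2)^(t/t½) = 0.2445 = 24.4%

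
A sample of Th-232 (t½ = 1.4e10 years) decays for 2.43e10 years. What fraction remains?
N/N₀ = (1/2)^(t/t½) = 0.3003 = 30%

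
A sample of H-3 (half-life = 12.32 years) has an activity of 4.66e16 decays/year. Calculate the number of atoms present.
N = A/λ = 8.283e17 atoms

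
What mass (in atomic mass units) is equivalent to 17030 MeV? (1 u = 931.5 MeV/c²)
m = E/c² = 18.28 u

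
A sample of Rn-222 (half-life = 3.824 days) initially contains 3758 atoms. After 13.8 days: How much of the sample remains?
N = N₀(1/2)^(t/t½) = 308 atoms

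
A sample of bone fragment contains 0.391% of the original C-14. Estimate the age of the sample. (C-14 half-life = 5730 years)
Age = t½ × log₂(1/ratio) = 45830 years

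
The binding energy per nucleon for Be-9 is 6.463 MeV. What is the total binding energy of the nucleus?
B.E. = 6.463 × 9 = 58.17 MeV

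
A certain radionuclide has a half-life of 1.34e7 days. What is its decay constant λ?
λ = ln(2)/t½ = 5.173e-8 day⁻¹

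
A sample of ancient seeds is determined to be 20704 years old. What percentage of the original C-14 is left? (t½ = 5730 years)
N/N₀ = (1/2)^(t/t½) = 0.08171 = 8.17%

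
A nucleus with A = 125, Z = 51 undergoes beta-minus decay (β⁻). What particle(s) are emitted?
β⁻: electron (e⁻) + antineutrino (ν̄ₑ)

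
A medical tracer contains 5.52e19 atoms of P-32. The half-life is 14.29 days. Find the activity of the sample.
A = λN = 2.678e18 decays/day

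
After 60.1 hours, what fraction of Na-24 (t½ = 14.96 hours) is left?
N/N₀ = (1/2)^(t/t½) = 0.06175 = 6.18%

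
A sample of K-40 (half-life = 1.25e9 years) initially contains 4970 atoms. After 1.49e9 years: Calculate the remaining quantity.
N = N₀(1/2)^(t/t½) = 2175 atoms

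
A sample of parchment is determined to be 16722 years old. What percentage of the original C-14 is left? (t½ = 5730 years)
N/N₀ = (1/2)^(t/t½) = 0.1323 = 13.2%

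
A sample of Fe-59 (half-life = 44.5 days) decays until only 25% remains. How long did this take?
t = t½ × log₂(N₀/N) = 89 days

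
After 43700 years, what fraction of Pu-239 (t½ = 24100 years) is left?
N/N₀ = (1/2)^(t/t½) = 0.2845 = 28.5%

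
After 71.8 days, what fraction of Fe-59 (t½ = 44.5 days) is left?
N/N₀ = (1/2)^(t/t½) = 0.3268 = 32.7%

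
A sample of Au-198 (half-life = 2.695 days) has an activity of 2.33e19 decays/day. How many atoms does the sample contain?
N = A/λ = 9.059e19 atoms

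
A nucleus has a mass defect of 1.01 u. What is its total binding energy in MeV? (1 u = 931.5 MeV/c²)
B.E. = Δm × 931.5 = 940.8 MeV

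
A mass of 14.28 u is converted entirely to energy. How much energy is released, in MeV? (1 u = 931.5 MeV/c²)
E = mc² = 13300 MeV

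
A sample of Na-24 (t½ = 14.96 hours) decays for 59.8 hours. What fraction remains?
N/N₀ = (1/2)^(t/t½) = 0.06262 = 6.26%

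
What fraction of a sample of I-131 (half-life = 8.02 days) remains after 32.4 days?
N/N₀ = (1/2)^(t/t½) = 0.0608 = 6.08%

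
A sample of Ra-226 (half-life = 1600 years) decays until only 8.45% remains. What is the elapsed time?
t = t½ × log₂(N₀/N) = 5704 years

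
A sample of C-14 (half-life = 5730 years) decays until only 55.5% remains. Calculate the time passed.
t = t½ × log₂(N₀/N) = 4867 years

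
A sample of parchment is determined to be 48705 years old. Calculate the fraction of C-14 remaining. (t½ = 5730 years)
N/N₀ = (1/2)^(t/t½) = 0.002762 = 0.276%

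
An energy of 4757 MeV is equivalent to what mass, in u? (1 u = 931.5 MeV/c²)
m = E/c² = 5.107 u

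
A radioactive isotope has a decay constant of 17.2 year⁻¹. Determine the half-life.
t½ = ln(2)/λ = 0.0403 years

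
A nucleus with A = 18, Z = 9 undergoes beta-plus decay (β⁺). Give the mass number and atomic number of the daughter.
Daughter: A = 18, Z = 8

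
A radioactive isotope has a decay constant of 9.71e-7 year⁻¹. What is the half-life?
t½ = ln(2)/λ = 7.138e5 years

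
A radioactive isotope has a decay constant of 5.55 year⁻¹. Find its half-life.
t½ = ln(2)/λ = 0.1249 years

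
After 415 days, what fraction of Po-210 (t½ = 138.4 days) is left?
N/N₀ = (1/2)^(t/t½) = 0.1251 = 12.5%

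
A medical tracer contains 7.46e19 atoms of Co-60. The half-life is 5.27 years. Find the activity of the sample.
A = λN = 9.812e18 decays/year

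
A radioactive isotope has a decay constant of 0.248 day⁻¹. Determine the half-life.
t½ = ln(2)/λ = 2.795 days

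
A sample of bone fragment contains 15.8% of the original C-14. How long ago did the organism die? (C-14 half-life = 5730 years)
Age = t½ × log₂(1/ratio) = 15250 years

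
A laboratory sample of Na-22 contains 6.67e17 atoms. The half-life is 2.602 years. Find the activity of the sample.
A = λN = 1.777e17 decays/year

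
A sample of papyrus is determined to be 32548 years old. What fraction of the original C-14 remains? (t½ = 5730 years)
N/N₀ = (1/2)^(t/t½) = 0.0195 = 1.95%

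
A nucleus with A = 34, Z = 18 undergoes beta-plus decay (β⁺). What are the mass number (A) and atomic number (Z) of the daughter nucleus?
Daughter: A = 34, Z = 17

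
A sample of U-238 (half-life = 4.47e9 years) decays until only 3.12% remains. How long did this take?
t = t½ × log₂(N₀/N) = 2.236e10 years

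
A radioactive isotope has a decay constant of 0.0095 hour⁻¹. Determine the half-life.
t½ = ln(2)/λ = 72.96 hours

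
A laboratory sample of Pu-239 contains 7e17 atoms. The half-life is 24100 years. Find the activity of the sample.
A = λN = 2.013e13 decays/year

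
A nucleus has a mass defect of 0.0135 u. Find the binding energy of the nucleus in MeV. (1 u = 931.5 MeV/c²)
B.E. = Δm × 931.5 = 12.58 MeV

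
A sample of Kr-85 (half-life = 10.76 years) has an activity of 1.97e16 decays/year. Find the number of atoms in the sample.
N = A/λ = 3.058e17 atoms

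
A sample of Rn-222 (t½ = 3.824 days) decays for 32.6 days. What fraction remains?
N/N₀ = (1/2)^(t/t½) = 0.002714 = 0.271%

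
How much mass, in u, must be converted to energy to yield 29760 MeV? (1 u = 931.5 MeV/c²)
m = E/c² = 31.95 u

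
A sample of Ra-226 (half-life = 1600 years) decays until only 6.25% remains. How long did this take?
t = t½ × log₂(N₀/N) = 6400 years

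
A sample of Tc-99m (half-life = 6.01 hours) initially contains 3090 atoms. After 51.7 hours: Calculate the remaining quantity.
N = N₀(1/2)^(t/t½) = 7.951 atoms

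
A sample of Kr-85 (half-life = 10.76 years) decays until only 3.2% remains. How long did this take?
t = t½ × log₂(N₀/N) = 53.43 years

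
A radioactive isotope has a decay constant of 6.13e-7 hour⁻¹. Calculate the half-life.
t½ = ln(2)/λ = 1.131e6 hours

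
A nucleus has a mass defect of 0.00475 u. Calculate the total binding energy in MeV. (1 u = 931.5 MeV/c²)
B.E. = Δm × 931.5 = 4.425 MeV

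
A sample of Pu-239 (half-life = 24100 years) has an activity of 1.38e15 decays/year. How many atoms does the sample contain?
N = A/λ = 4.798e19 atoms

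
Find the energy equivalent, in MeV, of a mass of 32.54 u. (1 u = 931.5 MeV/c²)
E = mc² = 30310 MeV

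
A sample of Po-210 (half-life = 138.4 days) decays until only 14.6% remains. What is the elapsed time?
t = t½ × log₂(N₀/N) = 384.2 days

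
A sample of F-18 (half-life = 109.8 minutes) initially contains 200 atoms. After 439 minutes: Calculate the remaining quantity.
N = N₀(1/2)^(t/t½) = 12.52 atoms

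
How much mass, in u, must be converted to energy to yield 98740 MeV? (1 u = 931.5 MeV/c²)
m = E/c² = 106 u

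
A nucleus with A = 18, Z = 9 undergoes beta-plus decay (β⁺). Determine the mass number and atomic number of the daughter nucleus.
Daughter: A = 18, Z = 8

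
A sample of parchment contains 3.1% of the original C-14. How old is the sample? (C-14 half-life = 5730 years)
Age = t½ × log₂(1/ratio) = 28720 years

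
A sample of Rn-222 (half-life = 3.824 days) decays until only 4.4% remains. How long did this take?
t = t½ × log₂(N₀/N) = 17.23 days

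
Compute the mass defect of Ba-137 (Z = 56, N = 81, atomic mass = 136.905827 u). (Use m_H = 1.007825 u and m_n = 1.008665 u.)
Δm = Z·m_H + N·m_n − M = 1.234 u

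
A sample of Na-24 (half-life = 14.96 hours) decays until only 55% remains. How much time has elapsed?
t = t½ × log₂(N₀/N) = 12.9 hours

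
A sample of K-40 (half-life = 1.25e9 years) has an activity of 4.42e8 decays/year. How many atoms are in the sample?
N = A/λ = 7.971e17 atoms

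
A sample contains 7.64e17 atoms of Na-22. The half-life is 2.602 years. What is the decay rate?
A = λN = 2.035e17 decays/year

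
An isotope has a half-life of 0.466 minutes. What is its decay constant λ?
λ = ln(2)/t½ = 1.487 minute⁻¹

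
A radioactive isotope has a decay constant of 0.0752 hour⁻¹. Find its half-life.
t½ = ln(2)/λ = 9.217 hours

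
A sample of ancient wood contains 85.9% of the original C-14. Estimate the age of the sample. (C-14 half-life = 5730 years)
Age = t½ × log₂(1/ratio) = 1256 years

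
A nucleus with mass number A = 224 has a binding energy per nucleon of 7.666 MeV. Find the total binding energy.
B.E. = 7.666 × 224 = 1717 MeV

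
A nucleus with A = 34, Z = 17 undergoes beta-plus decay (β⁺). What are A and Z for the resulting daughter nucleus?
Daughter: A = 34, Z = 16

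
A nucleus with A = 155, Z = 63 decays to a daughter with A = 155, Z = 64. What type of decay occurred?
ΔA = 0, ΔZ = +1 ⇒ beta-minus decay (β⁻)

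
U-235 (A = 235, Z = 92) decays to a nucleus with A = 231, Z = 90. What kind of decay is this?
ΔA = -4, ΔZ = -2 ⇒ alpha decay (α)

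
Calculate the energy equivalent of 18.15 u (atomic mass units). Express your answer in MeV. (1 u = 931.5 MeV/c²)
E = mc² = 16910 MeV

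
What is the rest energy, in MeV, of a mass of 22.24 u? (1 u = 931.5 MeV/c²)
E = mc² = 20720 MeV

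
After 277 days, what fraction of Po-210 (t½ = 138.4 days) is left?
N/N₀ = (1/2)^(t/t½) = 0.2497 = 25%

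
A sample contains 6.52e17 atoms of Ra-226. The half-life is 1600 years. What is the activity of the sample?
A = λN = 2.825e14 decays/year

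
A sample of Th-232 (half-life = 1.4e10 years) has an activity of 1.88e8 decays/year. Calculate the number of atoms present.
N = A/λ = 3.797e18 atoms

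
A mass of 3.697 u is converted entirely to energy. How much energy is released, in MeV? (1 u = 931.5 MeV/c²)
E = mc² = 3444 MeV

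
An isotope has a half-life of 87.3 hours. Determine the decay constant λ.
λ = ln(2)/t½ = 0.00794 hour⁻¹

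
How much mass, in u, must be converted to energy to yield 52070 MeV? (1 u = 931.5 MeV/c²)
m = E/c² = 55.9 u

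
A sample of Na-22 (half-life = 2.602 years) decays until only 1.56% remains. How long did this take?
t = t½ × log₂(N₀/N) = 15.62 years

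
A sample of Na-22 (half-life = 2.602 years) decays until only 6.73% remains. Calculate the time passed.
t = t½ × log₂(N₀/N) = 10.13 years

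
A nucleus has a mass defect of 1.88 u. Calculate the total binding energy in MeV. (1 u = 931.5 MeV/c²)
B.E. = Δm × 931.5 = 1751 MeV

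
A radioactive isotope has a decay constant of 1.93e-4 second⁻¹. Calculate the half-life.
t½ = ln(2)/λ = 3591 seconds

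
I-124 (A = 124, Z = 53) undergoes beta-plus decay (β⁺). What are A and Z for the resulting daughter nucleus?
Daughter: A = 124, Z = 52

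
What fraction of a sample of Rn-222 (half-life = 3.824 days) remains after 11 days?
N/N₀ = (1/2)^(t/t½) = 0.1362 = 13.6%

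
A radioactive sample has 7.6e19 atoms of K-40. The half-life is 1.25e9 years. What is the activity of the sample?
A = λN = 4.214e10 decays/year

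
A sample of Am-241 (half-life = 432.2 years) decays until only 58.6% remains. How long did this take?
t = t½ × log₂(N₀/N) = 333.2 years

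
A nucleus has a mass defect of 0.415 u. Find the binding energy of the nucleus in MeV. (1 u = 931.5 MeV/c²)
B.E. = Δm × 931.5 = 386.6 MeV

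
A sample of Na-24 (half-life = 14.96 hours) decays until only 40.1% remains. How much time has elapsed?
t = t½ × log₂(N₀/N) = 19.72 hours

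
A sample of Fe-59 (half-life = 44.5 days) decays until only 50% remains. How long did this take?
t = t½ × log₂(N₀/N) = 44.5 days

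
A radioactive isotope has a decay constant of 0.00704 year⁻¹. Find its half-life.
t½ = ln(2)/λ = 98.46 years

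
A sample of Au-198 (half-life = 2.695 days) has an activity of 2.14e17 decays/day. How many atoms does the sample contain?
N = A/λ = 8.32e17 atoms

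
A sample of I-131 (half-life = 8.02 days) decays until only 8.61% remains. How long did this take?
t = t½ × log₂(N₀/N) = 28.37 days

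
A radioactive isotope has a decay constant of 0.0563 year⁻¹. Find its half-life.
t½ = ln(2)/λ = 12.31 years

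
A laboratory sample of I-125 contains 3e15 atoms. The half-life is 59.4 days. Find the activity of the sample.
A = λN = 3.501e13 decays/day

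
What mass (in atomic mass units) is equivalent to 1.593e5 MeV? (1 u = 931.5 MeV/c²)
m = E/c² = 171 u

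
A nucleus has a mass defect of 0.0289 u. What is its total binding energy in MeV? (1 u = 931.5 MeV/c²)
B.E. = Δm × 931.5 = 26.92 MeV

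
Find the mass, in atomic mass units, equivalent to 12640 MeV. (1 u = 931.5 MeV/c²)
m = E/c² = 13.57 u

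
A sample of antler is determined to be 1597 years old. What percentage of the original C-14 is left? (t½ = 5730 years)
N/N₀ = (1/2)^(t/t½) = 0.8243 = 82.4%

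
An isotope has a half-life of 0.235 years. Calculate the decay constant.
λ = ln(2)/t½ = 2.95 year⁻¹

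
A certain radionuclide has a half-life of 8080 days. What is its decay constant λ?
λ = ln(2)/t½ = 8.579e-5 day⁻¹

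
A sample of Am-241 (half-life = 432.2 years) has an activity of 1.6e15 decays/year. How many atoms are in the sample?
N = A/λ = 9.977e17 atoms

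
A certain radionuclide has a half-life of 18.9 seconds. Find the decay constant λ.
λ = ln(2)/t½ = 0.03667 second⁻¹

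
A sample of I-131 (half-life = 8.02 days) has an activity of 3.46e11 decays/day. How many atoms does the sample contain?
N = A/λ = 4.003e12 atoms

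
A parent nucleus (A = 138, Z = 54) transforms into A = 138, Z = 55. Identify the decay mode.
ΔA = 0, ΔZ = +1 ⇒ beta-minus decay (β⁻)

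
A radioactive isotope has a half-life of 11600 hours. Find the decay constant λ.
λ = ln(2)/t½ = 5.975e-5 hour⁻¹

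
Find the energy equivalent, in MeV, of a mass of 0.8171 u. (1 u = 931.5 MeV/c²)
E = mc² = 761.1 MeV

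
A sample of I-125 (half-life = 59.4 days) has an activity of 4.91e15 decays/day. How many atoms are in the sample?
N = A/λ = 4.208e17 atoms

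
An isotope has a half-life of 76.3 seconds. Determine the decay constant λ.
λ = ln(2)/t½ = 0.009084 second⁻¹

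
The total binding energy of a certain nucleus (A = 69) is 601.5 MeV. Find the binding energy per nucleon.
B.E./A = 601.5/69 = 8.717 MeV/nucleon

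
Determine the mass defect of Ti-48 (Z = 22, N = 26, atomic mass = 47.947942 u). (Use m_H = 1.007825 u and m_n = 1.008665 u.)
Δm = Z·m_H + N·m_n − M = 0.4495 u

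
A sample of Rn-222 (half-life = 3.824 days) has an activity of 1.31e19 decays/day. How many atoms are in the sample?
N = A/λ = 7.227e19 atoms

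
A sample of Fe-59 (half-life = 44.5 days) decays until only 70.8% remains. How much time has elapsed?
t = t½ × log₂(N₀/N) = 22.17 days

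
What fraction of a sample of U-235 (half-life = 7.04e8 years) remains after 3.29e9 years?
N/N₀ = (1/2)^(t/t½) = 0.03919 = 3.92%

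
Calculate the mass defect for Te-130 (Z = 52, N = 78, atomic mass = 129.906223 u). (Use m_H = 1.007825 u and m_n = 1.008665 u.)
Δm = Z·m_H + N·m_n − M = 1.177 u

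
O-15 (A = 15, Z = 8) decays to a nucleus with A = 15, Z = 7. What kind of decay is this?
ΔA = 0, ΔZ = -1 ⇒ beta-plus decay (β⁺) or electron capture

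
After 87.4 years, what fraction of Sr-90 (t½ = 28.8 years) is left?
N/N₀ = (1/2)^(t/t½) = 0.122 = 12.2%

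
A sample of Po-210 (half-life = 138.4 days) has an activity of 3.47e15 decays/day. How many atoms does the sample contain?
N = A/λ = 6.929e17 atoms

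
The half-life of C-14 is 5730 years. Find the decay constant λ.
λ = ln(2)/t½ = 1.21e-4 year⁻¹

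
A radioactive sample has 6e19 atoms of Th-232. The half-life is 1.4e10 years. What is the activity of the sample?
A = λN = 2.971e9 decays/year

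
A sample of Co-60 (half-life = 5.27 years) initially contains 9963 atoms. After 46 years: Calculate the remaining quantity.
N = N₀(1/2)^(t/t½) = 23.49 atoms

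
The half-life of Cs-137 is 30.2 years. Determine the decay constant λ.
λ = ln(2)/t½ = 0.02295 year⁻¹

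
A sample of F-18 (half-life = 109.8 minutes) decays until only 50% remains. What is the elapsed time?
t = t½ × log₂(N₀/N) = 109.8 minutes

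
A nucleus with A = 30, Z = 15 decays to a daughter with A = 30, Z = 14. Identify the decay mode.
ΔA = 0, ΔZ = -1 ⇒ beta-plus decay (β⁺) or electron capture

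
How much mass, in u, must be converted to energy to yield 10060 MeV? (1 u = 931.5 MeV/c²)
m = E/c² = 10.8 u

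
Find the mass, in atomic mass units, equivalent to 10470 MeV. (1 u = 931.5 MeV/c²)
m = E/c² = 11.24 u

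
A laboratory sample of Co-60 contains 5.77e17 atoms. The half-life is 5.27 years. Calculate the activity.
A = λN = 7.589e16 decays/year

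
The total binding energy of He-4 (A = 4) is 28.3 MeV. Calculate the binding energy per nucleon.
B.E./A = 28.3/4 = 7.075 MeV/nucleon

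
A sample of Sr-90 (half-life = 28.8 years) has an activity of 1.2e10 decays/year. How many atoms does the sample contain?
N = A/λ = 4.986e11 atoms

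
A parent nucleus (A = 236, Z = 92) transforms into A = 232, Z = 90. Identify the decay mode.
ΔA = -4, ΔZ = -2 ⇒ alpha decay (α)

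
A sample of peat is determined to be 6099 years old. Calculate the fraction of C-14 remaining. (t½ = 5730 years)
N/N₀ = (1/2)^(t/t½) = 0.4782 = 47.8%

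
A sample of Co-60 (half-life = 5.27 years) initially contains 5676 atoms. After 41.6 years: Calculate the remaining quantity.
N = N₀(1/2)^(t/t½) = 23.87 atoms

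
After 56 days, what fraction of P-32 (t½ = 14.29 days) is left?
N/N₀ = (1/2)^(t/t½) = 0.06612 = 6.61%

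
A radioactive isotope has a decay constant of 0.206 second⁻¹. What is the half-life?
t½ = ln(2)/λ = 3.365 seconds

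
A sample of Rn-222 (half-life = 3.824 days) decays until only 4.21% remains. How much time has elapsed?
t = t½ × log₂(N₀/N) = 17.48 days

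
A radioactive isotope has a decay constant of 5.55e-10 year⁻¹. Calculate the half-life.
t½ = ln(2)/λ = 1.249e9 years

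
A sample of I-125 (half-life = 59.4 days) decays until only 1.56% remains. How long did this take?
t = t½ × log₂(N₀/N) = 356.5 days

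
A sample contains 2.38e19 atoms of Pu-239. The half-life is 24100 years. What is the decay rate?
A = λN = 6.845e14 decays/year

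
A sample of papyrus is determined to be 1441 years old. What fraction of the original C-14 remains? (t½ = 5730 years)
N/N₀ = (1/2)^(t/t½) = 0.84 = 84%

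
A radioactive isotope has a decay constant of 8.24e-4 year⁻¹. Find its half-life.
t½ = ln(2)/λ = 841.2 years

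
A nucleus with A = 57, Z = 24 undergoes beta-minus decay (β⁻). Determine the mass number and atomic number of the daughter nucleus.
Daughter: A = 57, Z = 25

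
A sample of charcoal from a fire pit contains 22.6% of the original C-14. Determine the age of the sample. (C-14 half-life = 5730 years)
Age = t½ × log₂(1/ratio) = 12290 years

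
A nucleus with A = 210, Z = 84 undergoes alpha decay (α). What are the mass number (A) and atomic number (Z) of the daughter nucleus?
Daughter: A = 206, Z = 82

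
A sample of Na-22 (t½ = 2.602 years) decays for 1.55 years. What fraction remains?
N/N₀ = (1/2)^(t/t½) = 0.6617 = 66.2%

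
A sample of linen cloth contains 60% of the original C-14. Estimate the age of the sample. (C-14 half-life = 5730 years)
Age = t½ × log₂(1/ratio) = 4223 years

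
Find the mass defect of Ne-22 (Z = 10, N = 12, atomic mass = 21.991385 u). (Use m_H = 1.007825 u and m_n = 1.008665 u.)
Δm = Z·m_H + N·m_n − M = 0.1908 u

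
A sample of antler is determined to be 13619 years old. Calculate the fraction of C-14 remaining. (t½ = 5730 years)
N/N₀ = (1/2)^(t/t½) = 0.1925 = 19.3%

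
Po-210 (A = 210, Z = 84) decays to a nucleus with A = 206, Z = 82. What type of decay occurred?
ΔA = -4, ΔZ = -2 ⇒ alpha decay (α)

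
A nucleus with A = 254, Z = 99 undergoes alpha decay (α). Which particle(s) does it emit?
α particle = ⁴₂He (2 protons + 2 neutrons)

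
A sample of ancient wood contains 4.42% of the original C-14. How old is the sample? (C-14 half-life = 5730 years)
Age = t½ × log₂(1/ratio) = 25780 years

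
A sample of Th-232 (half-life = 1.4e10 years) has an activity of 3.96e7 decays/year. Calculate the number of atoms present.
N = A/λ = 7.998e17 atoms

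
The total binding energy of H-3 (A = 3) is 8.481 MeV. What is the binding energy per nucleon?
B.E./A = 8.481/3 = 2.827 MeV/nucleon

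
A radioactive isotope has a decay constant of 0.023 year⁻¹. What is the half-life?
t½ = ln(2)/λ = 30.14 years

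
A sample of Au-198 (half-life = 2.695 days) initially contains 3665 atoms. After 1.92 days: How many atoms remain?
N = N₀(1/2)^(t/t½) = 2237 atoms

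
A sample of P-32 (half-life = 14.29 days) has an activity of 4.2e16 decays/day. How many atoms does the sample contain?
N = A/λ = 8.659e17 atoms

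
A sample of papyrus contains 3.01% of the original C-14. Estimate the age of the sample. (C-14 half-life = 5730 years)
Age = t½ × log₂(1/ratio) = 28960 years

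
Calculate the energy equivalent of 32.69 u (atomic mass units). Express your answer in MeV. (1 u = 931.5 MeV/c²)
E = mc² = 30450 MeV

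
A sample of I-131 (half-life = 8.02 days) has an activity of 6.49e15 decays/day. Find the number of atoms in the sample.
N = A/λ = 7.509e16 atoms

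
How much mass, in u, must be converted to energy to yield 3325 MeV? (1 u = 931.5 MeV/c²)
m = E/c² = 3.57 u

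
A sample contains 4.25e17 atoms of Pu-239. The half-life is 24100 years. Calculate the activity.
A = λN = 1.222e13 decays/year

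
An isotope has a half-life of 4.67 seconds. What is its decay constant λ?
λ = ln(2)/t½ = 0.1484 second⁻¹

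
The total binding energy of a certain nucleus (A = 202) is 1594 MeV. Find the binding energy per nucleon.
B.E./A = 1594/202 = 7.891 MeV/nucleon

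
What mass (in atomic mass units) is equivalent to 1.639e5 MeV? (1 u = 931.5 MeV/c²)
m = E/c² = 176 u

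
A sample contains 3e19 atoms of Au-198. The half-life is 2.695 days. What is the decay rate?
A = λN = 7.716e18 decays/day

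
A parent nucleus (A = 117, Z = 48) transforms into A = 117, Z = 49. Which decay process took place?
ΔA = 0, ΔZ = +1 ⇒ beta-minus decay (β⁻)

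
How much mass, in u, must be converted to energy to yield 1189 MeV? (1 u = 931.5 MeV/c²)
m = E/c² = 1.276 u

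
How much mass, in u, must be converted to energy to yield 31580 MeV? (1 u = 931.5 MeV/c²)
m = E/c² = 33.9 u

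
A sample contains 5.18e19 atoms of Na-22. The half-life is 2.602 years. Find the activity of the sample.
A = λN = 1.38e19 decays/year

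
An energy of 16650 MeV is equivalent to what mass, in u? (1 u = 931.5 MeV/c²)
m = E/c² = 17.87 u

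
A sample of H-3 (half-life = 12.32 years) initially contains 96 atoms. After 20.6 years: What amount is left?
N = N₀(1/2)^(t/t½) = 30.12 atoms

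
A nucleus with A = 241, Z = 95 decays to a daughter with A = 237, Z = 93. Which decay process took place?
ΔA = -4, ΔZ = -2 ⇒ alpha decay (α)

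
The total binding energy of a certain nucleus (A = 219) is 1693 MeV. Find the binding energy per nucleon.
B.E./A = 1693/219 = 7.731 MeV/nucleon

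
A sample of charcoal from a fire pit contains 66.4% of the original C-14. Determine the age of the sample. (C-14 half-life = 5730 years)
Age = t½ × log₂(1/ratio) = 3385 years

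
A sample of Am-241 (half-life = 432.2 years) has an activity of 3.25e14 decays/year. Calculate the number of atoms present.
N = A/λ = 2.026e17 atoms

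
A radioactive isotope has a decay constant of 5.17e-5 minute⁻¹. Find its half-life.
t½ = ln(2)/λ = 13410 minutes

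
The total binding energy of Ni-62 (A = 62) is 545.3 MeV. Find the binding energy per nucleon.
B.E./A = 545.3/62 = 8.795 MeV/nucleon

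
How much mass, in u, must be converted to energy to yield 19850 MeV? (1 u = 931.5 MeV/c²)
m = E/c² = 21.31 u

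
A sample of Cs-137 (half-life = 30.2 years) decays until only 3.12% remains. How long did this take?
t = t½ × log₂(N₀/N) = 151.1 years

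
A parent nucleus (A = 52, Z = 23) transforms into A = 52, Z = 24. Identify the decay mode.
ΔA = 0, ΔZ = +1 ⇒ beta-minus decay (β⁻)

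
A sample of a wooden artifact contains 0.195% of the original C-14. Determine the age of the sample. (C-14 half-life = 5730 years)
Age = t½ × log₂(1/ratio) = 51580 years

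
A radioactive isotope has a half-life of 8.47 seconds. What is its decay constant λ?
λ = ln(2)/t½ = 0.08184 second⁻¹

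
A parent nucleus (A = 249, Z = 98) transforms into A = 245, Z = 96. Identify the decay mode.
ΔA = -4, ΔZ = -2 ⇒ alpha decay (α)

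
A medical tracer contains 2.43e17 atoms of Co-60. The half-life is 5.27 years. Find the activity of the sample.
A = λN = 3.196e16 decays/year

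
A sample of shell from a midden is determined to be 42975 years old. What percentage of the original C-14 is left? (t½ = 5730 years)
N/N₀ = (1/2)^(t/t½) = 0.005524 = 0.552%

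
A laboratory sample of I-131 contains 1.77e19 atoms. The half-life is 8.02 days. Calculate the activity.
A = λN = 1.53e18 decays/day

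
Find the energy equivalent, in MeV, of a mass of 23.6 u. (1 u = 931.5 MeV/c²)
E = mc² = 21980 MeV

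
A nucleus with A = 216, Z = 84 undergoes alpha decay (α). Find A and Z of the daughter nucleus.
Daughter: A = 212, Z = 82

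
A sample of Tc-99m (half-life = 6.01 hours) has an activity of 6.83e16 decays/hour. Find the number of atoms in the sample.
N = A/λ = 5.922e17 atoms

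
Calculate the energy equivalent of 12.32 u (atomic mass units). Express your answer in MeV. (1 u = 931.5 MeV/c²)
E = mc² = 11480 MeV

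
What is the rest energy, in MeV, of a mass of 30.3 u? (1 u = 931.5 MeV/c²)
E = mc² = 28220 MeV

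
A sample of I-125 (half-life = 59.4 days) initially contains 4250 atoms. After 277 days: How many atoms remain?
N = N₀(1/2)^(t/t½) = 167.7 atoms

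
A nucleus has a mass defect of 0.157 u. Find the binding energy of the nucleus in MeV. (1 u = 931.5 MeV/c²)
B.E. = Δm × 931.5 = 146.2 MeV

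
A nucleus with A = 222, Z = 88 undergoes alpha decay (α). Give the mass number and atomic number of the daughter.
Daughter: A = 218, Z = 86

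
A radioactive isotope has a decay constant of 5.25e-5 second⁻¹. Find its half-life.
t½ = ln(2)/λ = 13200 seconds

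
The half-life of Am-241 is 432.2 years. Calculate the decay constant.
λ = ln(2)/t½ = 0.001604 year⁻¹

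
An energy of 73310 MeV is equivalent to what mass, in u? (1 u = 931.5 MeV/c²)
m = E/c² = 78.7 u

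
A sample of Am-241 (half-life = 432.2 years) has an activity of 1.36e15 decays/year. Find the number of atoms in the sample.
N = A/λ = 8.48e17 atoms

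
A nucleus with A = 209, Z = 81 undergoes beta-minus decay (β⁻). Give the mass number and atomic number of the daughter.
Daughter: A = 209, Z = 82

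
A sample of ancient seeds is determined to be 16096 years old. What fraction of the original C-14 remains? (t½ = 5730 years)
N/N₀ = (1/2)^(t/t½) = 0.1427 = 14.3%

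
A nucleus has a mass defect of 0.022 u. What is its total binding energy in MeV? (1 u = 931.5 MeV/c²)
B.E. = Δm × 931.5 = 20.49 MeV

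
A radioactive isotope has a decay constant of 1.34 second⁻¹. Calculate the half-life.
t½ = ln(2)/λ = 0.5173 seconds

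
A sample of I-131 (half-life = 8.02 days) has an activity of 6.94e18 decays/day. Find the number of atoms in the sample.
N = A/λ = 8.03e19 atoms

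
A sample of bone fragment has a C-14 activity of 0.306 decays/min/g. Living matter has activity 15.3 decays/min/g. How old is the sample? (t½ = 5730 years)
Age = t½ × log₂(A₀/A) = 32340 years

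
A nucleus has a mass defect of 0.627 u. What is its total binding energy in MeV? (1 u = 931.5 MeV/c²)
B.E. = Δm × 931.5 = 584.1 MeV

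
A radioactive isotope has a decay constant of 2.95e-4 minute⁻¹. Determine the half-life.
t½ = ln(2)/λ = 2350 minutes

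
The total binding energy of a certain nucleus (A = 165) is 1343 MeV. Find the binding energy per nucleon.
B.E./A = 1343/165 = 8.139 MeV/nucleon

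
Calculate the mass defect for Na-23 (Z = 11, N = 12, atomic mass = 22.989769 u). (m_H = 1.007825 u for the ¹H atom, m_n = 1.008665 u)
Δm = Z·m_H + N·m_n − M = 0.2003 u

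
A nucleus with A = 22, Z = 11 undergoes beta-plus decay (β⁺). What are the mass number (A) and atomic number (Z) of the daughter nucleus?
Daughter: A = 22, Z = 10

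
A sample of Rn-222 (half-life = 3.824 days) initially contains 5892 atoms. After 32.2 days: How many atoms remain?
N = N₀(1/2)^(t/t½) = 17.2 atoms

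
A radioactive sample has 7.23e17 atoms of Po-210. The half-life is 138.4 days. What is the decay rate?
A = λN = 3.621e15 decays/day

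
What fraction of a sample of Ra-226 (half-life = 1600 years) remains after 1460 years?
N/N₀ = (1/2)^(t/t½) = 0.5313 = 53.1%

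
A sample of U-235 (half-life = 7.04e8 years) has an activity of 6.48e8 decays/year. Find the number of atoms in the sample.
N = A/λ = 6.581e17 atoms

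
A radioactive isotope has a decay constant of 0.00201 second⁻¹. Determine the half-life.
t½ = ln(2)/λ = 344.8 seconds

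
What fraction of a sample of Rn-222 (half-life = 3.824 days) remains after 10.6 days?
N/N₀ = (1/2)^(t/t½) = 0.1464 = 14.6%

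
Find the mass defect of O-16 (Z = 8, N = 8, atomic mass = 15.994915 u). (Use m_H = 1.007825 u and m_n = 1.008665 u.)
Δm = Z·m_H + N·m_n − M = 0.137 u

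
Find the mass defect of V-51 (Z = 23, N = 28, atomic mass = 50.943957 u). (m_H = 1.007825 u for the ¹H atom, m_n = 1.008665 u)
Δm = Z·m_H + N·m_n − M = 0.4786 u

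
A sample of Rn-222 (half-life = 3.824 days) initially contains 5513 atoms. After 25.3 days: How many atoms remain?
N = N₀(1/2)^(t/t½) = 56.2 atoms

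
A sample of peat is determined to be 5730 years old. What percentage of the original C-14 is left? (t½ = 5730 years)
N/N₀ = (1/2)^(t/t½) = 0.5 = 50%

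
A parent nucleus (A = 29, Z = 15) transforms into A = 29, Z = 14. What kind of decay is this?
ΔA = 0, ΔZ = -1 ⇒ beta-plus decay (β⁺) or electron capture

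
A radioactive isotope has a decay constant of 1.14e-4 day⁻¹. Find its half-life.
t½ = ln(2)/λ = 6080 days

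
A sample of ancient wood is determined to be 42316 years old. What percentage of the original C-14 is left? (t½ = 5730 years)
N/N₀ = (1/2)^(t/t½) = 0.005983 = 0.598%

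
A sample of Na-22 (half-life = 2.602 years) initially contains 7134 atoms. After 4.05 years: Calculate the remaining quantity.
N = N₀(1/2)^(t/t½) = 2425 atoms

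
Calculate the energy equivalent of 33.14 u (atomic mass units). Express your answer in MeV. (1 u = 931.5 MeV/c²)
E = mc² = 30870 MeV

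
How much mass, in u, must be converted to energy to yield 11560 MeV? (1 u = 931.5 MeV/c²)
m = E/c² = 12.41 u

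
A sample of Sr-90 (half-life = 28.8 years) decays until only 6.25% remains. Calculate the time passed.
t = t½ × log₂(N₀/N) = 115.2 years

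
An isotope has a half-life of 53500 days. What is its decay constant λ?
λ = ln(2)/t½ = 1.296e-5 day⁻¹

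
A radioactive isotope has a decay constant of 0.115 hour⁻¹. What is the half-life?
t½ = ln(2)/λ = 6.027 hours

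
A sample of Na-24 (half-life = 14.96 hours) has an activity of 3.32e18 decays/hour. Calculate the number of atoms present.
N = A/λ = 7.165e19 atoms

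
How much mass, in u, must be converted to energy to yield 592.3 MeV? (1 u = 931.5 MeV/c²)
m = E/c² = 0.6359 u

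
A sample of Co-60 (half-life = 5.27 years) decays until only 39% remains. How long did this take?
t = t½ × log₂(N₀/N) = 7.159 years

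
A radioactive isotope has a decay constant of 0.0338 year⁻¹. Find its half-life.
t½ = ln(2)/λ = 20.51 years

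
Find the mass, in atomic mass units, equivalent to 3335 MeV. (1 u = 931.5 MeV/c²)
m = E/c² = 3.58 u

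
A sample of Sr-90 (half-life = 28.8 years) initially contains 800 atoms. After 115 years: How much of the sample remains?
N = N₀(1/2)^(t/t½) = 50.24 atoms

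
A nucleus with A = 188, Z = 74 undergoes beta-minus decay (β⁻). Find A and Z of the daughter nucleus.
Daughter: A = 188, Z = 75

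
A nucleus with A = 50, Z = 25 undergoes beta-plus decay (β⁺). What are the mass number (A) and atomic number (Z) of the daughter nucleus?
Daughter: A = 50, Z = 24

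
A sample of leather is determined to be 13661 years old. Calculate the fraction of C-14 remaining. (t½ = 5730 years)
N/N₀ = (1/2)^(t/t½) = 0.1916 = 19.2%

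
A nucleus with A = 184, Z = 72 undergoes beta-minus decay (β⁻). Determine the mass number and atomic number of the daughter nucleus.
Daughter: A = 184, Z = 73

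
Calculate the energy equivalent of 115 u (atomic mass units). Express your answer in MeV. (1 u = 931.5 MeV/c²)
E = mc² = 1.071e5 MeV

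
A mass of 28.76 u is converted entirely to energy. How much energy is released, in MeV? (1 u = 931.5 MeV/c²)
E = mc² = 26790 MeV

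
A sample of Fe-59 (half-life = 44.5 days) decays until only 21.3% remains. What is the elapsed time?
t = t½ × log₂(N₀/N) = 99.28 days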